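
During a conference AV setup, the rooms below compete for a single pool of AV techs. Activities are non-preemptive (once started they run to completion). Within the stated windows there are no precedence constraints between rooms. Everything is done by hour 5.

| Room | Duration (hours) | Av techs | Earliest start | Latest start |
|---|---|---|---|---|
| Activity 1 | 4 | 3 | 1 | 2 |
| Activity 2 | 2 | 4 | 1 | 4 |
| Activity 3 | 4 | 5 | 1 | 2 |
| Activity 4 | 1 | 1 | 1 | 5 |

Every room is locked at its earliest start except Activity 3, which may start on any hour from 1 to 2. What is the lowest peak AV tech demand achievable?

Activity 3@1: h1:13  h2:12  h3:8  h4:8  h5:0 → peak 13
Activity 3@2: h1:8  h2:12  h3:8  h4:8  h5:5 → peak 12
Best is Activity 3@2, peak 12.

12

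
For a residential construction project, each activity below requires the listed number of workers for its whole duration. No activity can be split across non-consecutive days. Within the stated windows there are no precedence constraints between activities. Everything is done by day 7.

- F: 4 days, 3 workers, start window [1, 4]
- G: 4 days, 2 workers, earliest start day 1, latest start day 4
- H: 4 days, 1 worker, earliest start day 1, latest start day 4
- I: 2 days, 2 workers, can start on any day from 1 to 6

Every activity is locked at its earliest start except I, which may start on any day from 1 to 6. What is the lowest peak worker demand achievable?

6

I@1: d1:8  d2:8  d3:6  d4:6  d5:0  d6:0  d7:0 → peak 8
I@2: d1:6  d2:8  d3:8  d4:6  d5:0  d6:0  d7:0 → peak 8
I@3: d1:6  d2:6  d3:8  d4:8  d5:0  d6:0  d7:0 → peak 8
I@4: d1:6  d2:6  d3:6  d4:8  d5:2  d6:0  d7:0 → peak 8
I@5: d1:6  d2:6  d3:6  d4:6  d5:2  d6:2  d7:0 → peak 6
I@6: d1:6  d2:6  d3:6  d4:6  d5:0  d6:2  d7:2 → peak 6
Best is I@5, peak 6.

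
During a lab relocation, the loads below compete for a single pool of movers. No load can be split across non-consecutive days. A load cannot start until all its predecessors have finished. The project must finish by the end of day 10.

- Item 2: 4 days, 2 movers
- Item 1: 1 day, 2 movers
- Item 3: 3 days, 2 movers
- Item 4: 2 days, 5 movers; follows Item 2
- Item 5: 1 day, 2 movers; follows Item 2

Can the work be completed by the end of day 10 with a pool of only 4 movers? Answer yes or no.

no

The minimum achievable peak is 5; 4 < 5, so no feasible schedule stays within the cap.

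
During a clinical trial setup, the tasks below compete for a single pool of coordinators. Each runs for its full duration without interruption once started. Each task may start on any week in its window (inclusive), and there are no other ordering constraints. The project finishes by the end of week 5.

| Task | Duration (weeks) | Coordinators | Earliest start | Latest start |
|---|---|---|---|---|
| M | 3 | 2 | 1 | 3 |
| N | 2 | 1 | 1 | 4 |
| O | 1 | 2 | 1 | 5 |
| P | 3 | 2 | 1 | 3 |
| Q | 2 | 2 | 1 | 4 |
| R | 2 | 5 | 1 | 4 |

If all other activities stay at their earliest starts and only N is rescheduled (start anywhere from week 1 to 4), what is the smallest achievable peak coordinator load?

N@1: w1:14  w2:12  w3:4  w4:0  w5:0 → peak 14
N@2: w1:13  w2:12  w3:5  w4:0  w5:0 → peak 13
N@3: w1:13  w2:11  w3:5  w4:1  w5:0 → peak 13
N@4: w1:13  w2:11  w3:4  w4:1  w5:1 → peak 13
Best is N@2, peak 13.

13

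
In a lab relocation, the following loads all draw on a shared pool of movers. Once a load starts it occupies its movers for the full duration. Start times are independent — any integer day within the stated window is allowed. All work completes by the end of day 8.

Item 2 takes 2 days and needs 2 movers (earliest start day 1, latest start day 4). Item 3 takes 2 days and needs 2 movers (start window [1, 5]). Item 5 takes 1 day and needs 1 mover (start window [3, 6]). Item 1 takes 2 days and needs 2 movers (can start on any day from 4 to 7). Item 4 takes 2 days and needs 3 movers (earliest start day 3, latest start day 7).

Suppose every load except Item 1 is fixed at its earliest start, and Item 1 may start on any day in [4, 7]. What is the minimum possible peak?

Item 1@4: d1:4  d2:4  d3:4  d4:5  d5:2  d6:0  d7:0  d8:0 → peak 5
Item 1@5: d1:4  d2:4  d3:4  d4:3  d5:2  d6:2  d7:0  d8:0 → peak 4
Item 1@6: d1:4  d2:4  d3:4  d4:3  d5:0  d6:2  d7:2  d8:0 → peak 4
Item 1@7: d1:4  d2:4  d3:4  d4:3  d5:0  d6:0  d7:2  d8:2 → peak 4
Best is Item 1@5, peak 4.

4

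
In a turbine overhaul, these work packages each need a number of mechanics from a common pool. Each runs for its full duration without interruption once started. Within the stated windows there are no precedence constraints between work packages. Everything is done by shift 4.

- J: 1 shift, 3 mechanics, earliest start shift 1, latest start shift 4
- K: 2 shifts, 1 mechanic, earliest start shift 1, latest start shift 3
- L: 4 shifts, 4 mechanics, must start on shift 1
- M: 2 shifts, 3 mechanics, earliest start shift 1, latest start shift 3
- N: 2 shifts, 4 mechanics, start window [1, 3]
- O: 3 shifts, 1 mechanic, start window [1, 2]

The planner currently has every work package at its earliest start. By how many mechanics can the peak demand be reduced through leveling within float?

6

Early-start peak: s1:16  s2:13  s3:5  s4:4 ⇒ 16.
Leveled (J@1, K@2, L@1, M@1, N@3, O@2): s1:10  s2:9  s3:10  s4:9 ⇒ 10.
Reduction 16 − 10 = 6.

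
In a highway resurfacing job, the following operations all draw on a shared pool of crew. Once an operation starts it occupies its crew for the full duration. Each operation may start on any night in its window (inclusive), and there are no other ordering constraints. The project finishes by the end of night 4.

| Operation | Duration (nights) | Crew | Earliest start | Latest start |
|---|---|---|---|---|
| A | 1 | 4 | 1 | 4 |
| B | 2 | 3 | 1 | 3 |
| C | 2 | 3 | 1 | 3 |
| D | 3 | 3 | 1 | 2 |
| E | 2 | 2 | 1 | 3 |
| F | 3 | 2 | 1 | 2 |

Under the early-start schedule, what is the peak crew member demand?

Early-start schedule: A@1, B@1, C@1, D@1, E@1, F@1.
Load per night: night 1: 17, night 2: 13, night 3: 5, night 4: 0.
Peak is 17.

17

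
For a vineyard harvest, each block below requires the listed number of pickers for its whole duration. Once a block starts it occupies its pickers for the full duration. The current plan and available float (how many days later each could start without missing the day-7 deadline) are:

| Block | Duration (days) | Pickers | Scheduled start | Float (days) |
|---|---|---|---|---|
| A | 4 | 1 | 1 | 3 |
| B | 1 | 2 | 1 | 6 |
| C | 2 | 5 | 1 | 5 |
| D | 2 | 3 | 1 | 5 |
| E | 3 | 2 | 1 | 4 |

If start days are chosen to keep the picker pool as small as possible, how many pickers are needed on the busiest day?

5

Early-start (A@1, B@1, C@1, D@1, E@1) gives peak 13: d1:13  d2:11  d3:3  d4:1  d5:0  d6:0  d7:0.
Shift C→6, D→4.
Schedule A@1, B@1, C@6, D@4, E@1: d1:5  d2:3  d3:3  d4:4  d5:3  d6:5  d7:5 — peak 5.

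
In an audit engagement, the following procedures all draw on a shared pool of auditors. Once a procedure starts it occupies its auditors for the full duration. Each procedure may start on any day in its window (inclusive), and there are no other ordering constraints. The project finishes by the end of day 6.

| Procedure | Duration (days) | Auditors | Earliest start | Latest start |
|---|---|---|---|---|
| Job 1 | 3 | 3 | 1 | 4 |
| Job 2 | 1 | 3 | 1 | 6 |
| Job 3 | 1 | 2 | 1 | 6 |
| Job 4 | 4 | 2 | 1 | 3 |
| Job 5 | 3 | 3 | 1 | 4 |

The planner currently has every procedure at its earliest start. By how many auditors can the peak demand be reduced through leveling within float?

7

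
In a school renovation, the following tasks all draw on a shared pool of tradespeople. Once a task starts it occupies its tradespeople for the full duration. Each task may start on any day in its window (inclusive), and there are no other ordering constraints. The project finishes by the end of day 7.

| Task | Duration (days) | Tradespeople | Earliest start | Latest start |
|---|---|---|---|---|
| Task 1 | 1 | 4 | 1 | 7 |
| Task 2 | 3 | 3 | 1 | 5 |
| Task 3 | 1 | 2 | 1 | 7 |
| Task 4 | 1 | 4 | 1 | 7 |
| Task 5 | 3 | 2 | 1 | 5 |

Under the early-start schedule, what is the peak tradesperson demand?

15

Early-start schedule: Task 1@1, Task 2@1, Task 3@1, Task 4@1, Task 5@1.
Load per day: day 1: 15, day 2: 5, day 3: 5, day 4: 0, day 5: 0, day 6: 0, day 7: 0.
Peak is 15.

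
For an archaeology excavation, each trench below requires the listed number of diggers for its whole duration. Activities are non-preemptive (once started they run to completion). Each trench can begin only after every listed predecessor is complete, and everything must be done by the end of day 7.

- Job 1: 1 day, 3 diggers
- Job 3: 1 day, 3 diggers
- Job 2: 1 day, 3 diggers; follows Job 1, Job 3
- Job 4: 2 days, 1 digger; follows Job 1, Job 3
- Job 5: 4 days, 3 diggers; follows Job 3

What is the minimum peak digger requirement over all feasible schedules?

4

Early-start (Job 1@1, Job 3@1, Job 2@2, Job 4@2, Job 5@2) gives peak 7: d1:6  d2:7  d3:4  d4:3  d5:3  d6:0  d7:0.
Shift Job 3→2, Job 2→3, Job 4→3, Job 5→4.
Schedule Job 1@1, Job 3@2, Job 2@3, Job 4@3, Job 5@4: d1:3  d2:3  d3:4  d4:4  d5:3  d6:3  d7:3 — peak 4.
Total digger-days = 23 over 7 days ⇒ peak ≥ ⌈23/7⌉ = 4, so 4 is optimal.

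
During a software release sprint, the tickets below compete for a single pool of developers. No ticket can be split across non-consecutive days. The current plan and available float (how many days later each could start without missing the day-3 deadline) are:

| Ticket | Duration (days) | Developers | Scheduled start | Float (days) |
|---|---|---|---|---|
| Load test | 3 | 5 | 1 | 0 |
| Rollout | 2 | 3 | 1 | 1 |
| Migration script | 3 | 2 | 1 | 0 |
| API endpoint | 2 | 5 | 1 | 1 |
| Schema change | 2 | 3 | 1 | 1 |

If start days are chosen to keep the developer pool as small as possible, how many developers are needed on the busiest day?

Schedule Load test@1, Rollout@1, Migration script@1, API endpoint@1, Schema change@1: d1:18  d2:18  d3:7 — peak 18.
No arrangement of the 8 feasible schedules does better.

18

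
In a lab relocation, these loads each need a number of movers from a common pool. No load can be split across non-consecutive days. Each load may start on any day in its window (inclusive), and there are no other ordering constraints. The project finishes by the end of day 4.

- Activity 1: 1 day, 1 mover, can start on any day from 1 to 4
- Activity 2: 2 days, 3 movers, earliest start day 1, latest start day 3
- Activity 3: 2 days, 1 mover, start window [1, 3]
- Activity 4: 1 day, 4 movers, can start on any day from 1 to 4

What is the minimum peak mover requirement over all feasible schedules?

Early-start (Activity 1@1, Activity 2@1, Activity 3@1, Activity 4@1) gives peak 9: d1:9  d2:4  d3:0  d4:0.
Shift Activity 3→2, Activity 4→4.
Schedule Activity 1@1, Activity 2@1, Activity 3@2, Activity 4@4: d1:4  d2:4  d3:1  d4:4 — peak 4.
Total mover-days = 13 over 4 days ⇒ peak ≥ ⌈13/4⌉ = 4, so 4 is optimal.

4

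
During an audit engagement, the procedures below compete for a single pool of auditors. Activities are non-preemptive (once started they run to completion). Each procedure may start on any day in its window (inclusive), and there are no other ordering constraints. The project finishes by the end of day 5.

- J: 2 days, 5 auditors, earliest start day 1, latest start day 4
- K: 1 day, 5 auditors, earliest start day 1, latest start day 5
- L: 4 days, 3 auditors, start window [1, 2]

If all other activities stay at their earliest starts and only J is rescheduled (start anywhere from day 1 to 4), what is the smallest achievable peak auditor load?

J@1: d1:13  d2:8  d3:3  d4:3  d5:0 → peak 13
J@2: d1:8  d2:8  d3:8  d4:3  d5:0 → peak 8
J@3: d1:8  d2:3  d3:8  d4:8  d5:0 → peak 8
J@4: d1:8  d2:3  d3:3  d4:8  d5:5 → peak 8
Best is J@2, peak 8.

8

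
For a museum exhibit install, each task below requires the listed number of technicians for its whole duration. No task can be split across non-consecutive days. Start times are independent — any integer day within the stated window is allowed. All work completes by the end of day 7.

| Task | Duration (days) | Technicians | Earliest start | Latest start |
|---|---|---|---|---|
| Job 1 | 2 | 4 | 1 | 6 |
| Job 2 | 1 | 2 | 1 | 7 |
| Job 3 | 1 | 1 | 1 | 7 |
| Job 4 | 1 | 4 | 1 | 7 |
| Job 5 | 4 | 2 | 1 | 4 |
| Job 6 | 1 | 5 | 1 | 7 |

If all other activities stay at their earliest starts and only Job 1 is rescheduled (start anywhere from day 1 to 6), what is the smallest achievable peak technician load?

14

Job 1@1: d1:18  d2:6  d3:2  d4:2  d5:0  d6:0  d7:0 → peak 18
Job 1@2: d1:14  d2:6  d3:6  d4:2  d5:0  d6:0  d7:0 → peak 14
Job 1@3: d1:14  d2:2  d3:6  d4:6  d5:0  d6:0  d7:0 → peak 14
Job 1@4: d1:14  d2:2  d3:2  d4:6  d5:4  d6:0  d7:0 → peak 14
Job 1@5: d1:14  d2:2  d3:2  d4:2  d5:4  d6:4  d7:0 → peak 14
Job 1@6: d1:14  d2:2  d3:2  d4:2  d5:0  d6:4  d7:4 → peak 14
Best is Job 1@2, peak 14.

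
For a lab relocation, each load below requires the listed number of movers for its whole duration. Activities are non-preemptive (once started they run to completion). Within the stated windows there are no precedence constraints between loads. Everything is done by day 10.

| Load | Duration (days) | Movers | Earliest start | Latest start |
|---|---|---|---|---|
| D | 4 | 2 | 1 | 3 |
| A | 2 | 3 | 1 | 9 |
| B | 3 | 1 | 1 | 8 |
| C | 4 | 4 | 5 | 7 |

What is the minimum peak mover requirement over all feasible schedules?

Early-start (D@1, A@1, B@1, C@5) gives peak 6: d1:6  d2:6  d3:3  d4:2  d5:4  d6:4  d7:4  d8:4  d9:0  d10:0.
Shift A→5, C→7.
Schedule D@1, A@5, B@1, C@7: d1:3  d2:3  d3:3  d4:2  d5:3  d6:3  d7:4  d8:4  d9:4  d10:4 — peak 4.
Total mover-days = 33 over 10 days ⇒ peak ≥ ⌈33/10⌉ = 4, so 4 is optimal.

4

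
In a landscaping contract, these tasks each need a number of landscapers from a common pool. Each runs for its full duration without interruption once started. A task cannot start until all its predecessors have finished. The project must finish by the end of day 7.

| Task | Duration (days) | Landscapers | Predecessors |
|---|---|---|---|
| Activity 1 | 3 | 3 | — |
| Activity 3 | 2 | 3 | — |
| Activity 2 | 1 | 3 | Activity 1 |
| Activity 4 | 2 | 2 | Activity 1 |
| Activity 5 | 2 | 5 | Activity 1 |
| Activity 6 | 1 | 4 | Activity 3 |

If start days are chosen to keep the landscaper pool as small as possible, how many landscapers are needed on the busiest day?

6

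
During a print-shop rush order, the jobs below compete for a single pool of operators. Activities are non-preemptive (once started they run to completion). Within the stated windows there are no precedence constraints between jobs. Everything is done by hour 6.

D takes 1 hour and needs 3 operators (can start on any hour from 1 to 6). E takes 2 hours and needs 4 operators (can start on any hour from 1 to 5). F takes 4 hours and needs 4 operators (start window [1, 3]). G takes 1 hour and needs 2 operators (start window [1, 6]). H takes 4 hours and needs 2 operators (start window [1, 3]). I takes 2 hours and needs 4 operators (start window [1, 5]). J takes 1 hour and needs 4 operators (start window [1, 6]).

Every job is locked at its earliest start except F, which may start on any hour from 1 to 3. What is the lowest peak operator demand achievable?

19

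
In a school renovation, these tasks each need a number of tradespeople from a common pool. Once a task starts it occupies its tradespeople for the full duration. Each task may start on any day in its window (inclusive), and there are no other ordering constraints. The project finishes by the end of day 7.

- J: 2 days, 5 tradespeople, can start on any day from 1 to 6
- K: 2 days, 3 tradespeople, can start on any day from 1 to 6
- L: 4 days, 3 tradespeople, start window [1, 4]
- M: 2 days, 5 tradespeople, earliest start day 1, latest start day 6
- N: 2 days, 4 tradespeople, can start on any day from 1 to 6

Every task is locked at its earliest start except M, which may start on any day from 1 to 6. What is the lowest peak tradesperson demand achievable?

15

M@1: d1:20  d2:20  d3:3  d4:3  d5:0  d6:0  d7:0 → peak 20
M@2: d1:15  d2:20  d3:8  d4:3  d5:0  d6:0  d7:0 → peak 20
M@3: d1:15  d2:15  d3:8  d4:8  d5:0  d6:0  d7:0 → peak 15
M@4: d1:15  d2:15  d3:3  d4:8  d5:5  d6:0  d7:0 → peak 15
M@5: d1:15  d2:15  d3:3  d4:3  d5:5  d6:5  d7:0 → peak 15
M@6: d1:15  d2:15  d3:3  d4:3  d5:0  d6:5  d7:5 → peak 15
Best is M@3, peak 15.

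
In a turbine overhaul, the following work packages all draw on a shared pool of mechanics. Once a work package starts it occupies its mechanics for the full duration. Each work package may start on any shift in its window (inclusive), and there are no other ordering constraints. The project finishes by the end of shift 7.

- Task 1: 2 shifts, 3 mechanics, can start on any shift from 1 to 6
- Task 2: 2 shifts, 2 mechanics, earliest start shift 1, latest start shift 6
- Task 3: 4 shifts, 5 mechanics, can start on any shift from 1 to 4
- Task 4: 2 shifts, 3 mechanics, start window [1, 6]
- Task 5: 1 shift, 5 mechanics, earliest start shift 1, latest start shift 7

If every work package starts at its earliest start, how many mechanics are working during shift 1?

At early start, shift 1 has: Task 1, Task 2, Task 3, Task 4, Task 5.
Demand: 3 + 2 + 5 + 3 + 5 = 18.

18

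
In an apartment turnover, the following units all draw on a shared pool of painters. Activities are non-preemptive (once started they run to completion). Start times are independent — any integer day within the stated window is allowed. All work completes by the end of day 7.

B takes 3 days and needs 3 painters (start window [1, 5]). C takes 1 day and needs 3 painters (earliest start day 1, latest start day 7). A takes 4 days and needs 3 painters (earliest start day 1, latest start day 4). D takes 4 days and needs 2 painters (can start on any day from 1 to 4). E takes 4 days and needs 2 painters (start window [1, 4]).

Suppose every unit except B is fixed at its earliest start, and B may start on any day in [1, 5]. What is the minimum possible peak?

B@1: d1:13  d2:10  d3:10  d4:7  d5:0  d6:0  d7:0 → peak 13
B@2: d1:10  d2:10  d3:10  d4:10  d5:0  d6:0  d7:0 → peak 10
B@3: d1:10  d2:7  d3:10  d4:10  d5:3  d6:0  d7:0 → peak 10
B@4: d1:10  d2:7  d3:7  d4:10  d5:3  d6:3  d7:0 → peak 10
B@5: d1:10  d2:7  d3:7  d4:7  d5:3  d6:3  d7:3 → peak 10
Best is B@2, peak 10.

10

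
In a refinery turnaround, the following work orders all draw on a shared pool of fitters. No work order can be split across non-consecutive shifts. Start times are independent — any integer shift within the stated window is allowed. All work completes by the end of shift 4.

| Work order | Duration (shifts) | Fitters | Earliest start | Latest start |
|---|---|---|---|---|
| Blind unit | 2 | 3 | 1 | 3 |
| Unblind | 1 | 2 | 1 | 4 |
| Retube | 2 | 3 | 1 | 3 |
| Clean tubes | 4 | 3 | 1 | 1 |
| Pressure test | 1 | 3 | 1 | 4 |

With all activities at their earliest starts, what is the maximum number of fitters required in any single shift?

14

Early-start schedule: Blind unit@1, Unblind@1, Retube@1, Clean tubes@1, Pressure test@1.
Load per shift: shift 1: 14, shift 2: 9, shift 3: 3, shift 4: 3.
Peak is 14.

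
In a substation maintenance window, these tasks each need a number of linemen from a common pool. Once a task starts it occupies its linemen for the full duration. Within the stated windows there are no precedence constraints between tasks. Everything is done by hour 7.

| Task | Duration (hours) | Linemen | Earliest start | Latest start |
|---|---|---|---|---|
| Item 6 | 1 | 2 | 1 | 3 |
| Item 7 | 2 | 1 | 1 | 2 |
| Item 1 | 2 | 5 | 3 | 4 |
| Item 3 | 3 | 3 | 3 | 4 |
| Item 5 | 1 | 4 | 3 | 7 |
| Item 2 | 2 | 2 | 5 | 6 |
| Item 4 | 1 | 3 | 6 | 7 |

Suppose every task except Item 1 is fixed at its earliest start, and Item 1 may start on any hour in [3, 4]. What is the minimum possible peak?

10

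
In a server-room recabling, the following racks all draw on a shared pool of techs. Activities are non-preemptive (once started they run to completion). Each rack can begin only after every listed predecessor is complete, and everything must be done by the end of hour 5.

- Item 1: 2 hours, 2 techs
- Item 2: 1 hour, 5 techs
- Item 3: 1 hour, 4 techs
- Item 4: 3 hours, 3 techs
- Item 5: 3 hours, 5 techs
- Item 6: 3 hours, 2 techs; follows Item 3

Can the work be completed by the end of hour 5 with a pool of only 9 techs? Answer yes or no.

no

The minimum achievable peak is 10; 9 < 10, so no feasible schedule stays within the cap.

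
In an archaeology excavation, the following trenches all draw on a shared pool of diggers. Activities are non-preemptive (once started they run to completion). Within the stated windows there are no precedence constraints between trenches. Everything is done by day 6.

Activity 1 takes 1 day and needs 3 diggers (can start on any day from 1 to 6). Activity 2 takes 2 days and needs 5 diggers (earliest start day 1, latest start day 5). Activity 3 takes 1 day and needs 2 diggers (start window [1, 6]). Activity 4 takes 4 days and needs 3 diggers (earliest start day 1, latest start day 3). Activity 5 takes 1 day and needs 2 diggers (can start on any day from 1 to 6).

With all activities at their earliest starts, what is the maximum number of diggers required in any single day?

Early-start schedule: Activity 1@1, Activity 2@1, Activity 3@1, Activity 4@1, Activity 5@1.
Load per day: day 1: 15, day 2: 8, day 3: 3, day 4: 3, day 5: 0, day 6: 0.
Peak is 15.

15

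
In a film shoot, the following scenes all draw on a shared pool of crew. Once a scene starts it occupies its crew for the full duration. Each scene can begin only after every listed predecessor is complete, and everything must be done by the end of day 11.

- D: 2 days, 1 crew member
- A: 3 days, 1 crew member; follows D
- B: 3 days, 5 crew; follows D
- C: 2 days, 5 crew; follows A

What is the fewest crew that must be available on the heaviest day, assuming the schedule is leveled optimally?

5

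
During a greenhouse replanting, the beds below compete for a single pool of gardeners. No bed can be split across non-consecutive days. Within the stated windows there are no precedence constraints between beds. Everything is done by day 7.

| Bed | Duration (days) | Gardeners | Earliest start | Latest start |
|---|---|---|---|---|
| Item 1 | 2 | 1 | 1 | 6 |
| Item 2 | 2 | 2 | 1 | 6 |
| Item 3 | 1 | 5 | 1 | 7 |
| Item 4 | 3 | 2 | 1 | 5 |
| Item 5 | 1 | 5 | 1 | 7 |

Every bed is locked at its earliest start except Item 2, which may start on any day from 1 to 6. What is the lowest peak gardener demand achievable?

13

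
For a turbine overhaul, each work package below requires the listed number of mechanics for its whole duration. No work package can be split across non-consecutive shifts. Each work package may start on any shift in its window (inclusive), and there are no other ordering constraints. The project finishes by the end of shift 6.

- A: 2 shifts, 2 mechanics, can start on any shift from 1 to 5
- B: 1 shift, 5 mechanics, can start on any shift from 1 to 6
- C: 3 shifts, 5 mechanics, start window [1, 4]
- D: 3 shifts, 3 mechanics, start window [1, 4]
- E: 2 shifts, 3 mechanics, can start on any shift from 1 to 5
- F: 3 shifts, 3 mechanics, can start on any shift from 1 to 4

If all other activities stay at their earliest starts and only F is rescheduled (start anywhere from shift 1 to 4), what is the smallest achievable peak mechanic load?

F@1: s1:21  s2:16  s3:11  s4:0  s5:0  s6:0 → peak 21
F@2: s1:18  s2:16  s3:11  s4:3  s5:0  s6:0 → peak 18
F@3: s1:18  s2:13  s3:11  s4:3  s5:3  s6:0 → peak 18
F@4: s1:18  s2:13  s3:8  s4:3  s5:3  s6:3 → peak 18
Best is F@2, peak 18.

18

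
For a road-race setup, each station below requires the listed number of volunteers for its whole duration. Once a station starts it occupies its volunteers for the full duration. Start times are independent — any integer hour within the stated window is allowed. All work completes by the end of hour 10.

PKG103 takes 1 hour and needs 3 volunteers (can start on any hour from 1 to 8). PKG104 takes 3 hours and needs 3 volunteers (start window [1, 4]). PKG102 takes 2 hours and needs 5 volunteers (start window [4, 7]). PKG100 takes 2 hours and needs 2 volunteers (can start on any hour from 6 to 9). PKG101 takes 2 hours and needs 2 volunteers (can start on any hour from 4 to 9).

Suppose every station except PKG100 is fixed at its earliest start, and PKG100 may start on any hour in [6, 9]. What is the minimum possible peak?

PKG100@6: h1:6  h2:3  h3:3  h4:7  h5:7  h6:2  h7:2  h8:0  h9:0  h10:0 → peak 7
PKG100@7: h1:6  h2:3  h3:3  h4:7  h5:7  h6:0  h7:2  h8:2  h9:0  h10:0 → peak 7
PKG100@8: h1:6  h2:3  h3:3  h4:7  h5:7  h6:0  h7:0  h8:2  h9:2  h10:0 → peak 7
PKG100@9: h1:6  h2:3  h3:3  h4:7  h5:7  h6:0  h7:0  h8:0  h9:2  h10:2 → peak 7
Best is PKG100@6, peak 7.

7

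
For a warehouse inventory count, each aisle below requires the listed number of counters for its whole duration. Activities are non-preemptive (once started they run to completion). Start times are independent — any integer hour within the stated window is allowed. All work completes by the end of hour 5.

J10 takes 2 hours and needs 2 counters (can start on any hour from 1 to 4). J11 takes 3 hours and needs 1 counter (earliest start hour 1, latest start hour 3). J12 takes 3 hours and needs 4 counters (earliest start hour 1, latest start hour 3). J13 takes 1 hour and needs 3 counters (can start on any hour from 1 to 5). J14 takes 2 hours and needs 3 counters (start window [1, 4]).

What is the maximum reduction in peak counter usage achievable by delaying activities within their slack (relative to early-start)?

6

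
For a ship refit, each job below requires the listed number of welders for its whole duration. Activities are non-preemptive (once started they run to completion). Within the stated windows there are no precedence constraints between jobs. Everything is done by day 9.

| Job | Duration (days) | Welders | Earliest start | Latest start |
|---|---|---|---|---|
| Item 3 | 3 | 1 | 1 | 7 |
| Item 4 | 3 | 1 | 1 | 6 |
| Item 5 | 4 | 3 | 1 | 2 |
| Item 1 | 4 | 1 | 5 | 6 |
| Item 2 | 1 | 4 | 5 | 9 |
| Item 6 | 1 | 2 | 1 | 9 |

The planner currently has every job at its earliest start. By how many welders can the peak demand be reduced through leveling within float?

3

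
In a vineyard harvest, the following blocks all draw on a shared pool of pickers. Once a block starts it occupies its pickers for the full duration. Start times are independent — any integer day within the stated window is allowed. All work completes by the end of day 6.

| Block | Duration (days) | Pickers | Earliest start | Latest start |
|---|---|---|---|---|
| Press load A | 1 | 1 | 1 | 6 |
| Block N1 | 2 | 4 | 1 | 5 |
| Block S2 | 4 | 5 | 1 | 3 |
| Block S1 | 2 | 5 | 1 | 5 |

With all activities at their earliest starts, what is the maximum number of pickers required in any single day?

Early-start schedule: Press load A@1, Block N1@1, Block S2@1, Block S1@1.
Load per day: day 1: 15, day 2: 14, day 3: 5, day 4: 5, day 5: 0, day 6: 0.
Peak is 15.

15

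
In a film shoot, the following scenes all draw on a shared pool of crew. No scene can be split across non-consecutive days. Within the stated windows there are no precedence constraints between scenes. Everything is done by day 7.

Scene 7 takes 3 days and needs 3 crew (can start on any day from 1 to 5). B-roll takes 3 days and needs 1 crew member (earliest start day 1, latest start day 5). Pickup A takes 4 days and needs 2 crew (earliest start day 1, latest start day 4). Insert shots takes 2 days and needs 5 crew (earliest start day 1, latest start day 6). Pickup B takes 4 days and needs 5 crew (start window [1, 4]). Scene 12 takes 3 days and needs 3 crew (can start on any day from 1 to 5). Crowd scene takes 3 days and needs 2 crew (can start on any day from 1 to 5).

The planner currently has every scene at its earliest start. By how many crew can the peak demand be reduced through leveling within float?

Early-start peak: d1:21  d2:21  d3:16  d4:7  d5:0  d6:0  d7:0 ⇒ 21.
Leveled (Scene 7@1, B-roll@1, Pickup A@1, Insert shots@1, Pickup B@3, Scene 12@4, Crowd scene@5): d1:11  d2:11  d3:11  d4:10  d5:10  d6:10  d7:2 ⇒ 11.
Reduction 21 − 11 = 10.

10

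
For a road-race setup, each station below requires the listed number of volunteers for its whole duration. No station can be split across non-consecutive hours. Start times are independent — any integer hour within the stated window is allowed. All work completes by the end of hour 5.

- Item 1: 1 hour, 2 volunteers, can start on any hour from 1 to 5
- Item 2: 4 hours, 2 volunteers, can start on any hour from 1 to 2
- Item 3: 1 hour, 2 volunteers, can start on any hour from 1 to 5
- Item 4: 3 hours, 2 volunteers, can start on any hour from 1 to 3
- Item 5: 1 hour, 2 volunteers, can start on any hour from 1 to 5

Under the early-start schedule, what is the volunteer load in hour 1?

At early start, hour 1 has: Item 1, Item 2, Item 3, Item 4, Item 5.
Demand: 2 + 2 + 2 + 2 + 2 = 10.

10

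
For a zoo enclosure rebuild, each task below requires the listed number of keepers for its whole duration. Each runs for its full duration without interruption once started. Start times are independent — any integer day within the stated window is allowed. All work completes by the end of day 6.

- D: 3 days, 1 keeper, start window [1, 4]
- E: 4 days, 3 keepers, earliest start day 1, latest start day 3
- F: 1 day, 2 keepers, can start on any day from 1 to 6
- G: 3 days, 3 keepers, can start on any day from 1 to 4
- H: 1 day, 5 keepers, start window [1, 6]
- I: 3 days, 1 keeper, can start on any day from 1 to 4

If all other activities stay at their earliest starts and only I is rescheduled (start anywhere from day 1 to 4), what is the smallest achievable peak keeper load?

I@1: d1:15  d2:8  d3:8  d4:3  d5:0  d6:0 → peak 15
I@2: d1:14  d2:8  d3:8  d4:4  d5:0  d6:0 → peak 14
I@3: d1:14  d2:7  d3:8  d4:4  d5:1  d6:0 → peak 14
I@4: d1:14  d2:7  d3:7  d4:4  d5:1  d6:1 → peak 14
Best is I@2, peak 14.

14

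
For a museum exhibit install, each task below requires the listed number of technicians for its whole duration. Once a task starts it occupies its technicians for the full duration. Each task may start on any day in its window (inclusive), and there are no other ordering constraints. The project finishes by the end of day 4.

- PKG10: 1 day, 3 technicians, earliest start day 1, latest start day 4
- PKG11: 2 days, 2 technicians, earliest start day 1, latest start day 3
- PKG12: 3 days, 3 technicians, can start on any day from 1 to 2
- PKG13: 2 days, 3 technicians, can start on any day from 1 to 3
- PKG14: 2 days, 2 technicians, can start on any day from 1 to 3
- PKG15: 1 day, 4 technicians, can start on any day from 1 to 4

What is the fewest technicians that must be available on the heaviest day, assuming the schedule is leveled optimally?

Early-start (PKG10@1, PKG11@1, PKG12@1, PKG13@1, PKG14@1, PKG15@1) gives peak 17: d1:17  d2:10  d3:3  d4:0.
Shift PKG13→2, PKG14→3, PKG15→4.
Schedule PKG10@1, PKG11@1, PKG12@1, PKG13@2, PKG14@3, PKG15@4: d1:8  d2:8  d3:8  d4:6 — peak 8.
Total technician-days = 30 over 4 days ⇒ peak ≥ ⌈30/4⌉ = 8, so 8 is optimal.

8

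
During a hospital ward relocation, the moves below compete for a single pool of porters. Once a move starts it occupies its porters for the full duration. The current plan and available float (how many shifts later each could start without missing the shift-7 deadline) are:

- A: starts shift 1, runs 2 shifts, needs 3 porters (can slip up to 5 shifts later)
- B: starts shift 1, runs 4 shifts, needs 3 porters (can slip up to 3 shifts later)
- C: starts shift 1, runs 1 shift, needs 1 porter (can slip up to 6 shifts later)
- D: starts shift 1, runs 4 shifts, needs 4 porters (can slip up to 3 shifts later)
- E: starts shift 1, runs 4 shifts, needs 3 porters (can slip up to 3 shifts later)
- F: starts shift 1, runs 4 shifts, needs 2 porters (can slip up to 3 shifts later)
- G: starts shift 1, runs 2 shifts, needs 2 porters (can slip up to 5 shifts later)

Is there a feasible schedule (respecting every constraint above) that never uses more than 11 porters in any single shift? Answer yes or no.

no

The minimum achievable peak is 12; 11 < 12, so no feasible schedule stays within the cap.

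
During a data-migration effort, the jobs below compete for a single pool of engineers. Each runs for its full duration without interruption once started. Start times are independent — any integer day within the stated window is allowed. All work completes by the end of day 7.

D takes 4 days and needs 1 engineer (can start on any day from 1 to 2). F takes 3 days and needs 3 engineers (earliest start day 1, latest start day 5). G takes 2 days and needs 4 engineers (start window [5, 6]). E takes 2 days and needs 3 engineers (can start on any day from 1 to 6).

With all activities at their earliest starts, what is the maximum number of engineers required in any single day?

7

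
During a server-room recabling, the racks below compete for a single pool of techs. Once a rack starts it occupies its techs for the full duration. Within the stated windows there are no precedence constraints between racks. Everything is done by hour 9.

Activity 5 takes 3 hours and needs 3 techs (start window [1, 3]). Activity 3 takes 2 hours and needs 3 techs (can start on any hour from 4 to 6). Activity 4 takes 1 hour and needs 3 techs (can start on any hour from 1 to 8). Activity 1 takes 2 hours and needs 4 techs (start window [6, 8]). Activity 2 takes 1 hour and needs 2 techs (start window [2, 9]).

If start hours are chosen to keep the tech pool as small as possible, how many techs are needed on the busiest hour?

4

Early-start (Activity 5@1, Activity 3@4, Activity 4@1, Activity 1@6, Activity 2@2) gives peak 6: h1:6  h2:5  h3:3  h4:3  h5:3  h6:4  h7:4  h8:0  h9:0.
Shift Activity 4→6, Activity 1→7, Activity 2→9.
Schedule Activity 5@1, Activity 3@4, Activity 4@6, Activity 1@7, Activity 2@9: h1:3  h2:3  h3:3  h4:3  h5:3  h6:3  h7:4  h8:4  h9:2 — peak 4.
Total tech-hours = 28 over 9 hours ⇒ peak ≥ ⌈28/9⌉ = 4, so 4 is optimal.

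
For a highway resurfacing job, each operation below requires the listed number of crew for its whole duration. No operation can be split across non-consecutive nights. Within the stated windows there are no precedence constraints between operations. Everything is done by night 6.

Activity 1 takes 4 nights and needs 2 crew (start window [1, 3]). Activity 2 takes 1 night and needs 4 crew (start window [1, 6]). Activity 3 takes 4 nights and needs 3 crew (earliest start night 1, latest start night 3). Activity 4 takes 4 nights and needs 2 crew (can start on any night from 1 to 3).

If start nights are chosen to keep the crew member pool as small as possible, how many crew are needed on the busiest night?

7

Early-start (Activity 1@1, Activity 2@1, Activity 3@1, Activity 4@1) gives peak 11: n1:11  n2:7  n3:7  n4:7  n5:0  n6:0.
Shift Activity 3→2, Activity 4→2.
Schedule Activity 1@1, Activity 2@1, Activity 3@2, Activity 4@2: n1:6  n2:7  n3:7  n4:7  n5:5  n6:0 — peak 7.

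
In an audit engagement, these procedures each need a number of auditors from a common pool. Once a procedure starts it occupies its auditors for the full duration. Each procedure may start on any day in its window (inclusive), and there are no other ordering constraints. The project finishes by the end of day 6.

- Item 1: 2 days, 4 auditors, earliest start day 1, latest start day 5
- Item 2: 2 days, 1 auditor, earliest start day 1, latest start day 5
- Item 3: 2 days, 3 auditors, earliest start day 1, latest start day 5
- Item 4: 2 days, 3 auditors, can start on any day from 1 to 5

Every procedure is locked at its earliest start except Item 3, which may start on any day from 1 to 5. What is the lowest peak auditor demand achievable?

8

Item 3@1: d1:11  d2:11  d3:0  d4:0  d5:0  d6:0 → peak 11
Item 3@2: d1:8  d2:11  d3:3  d4:0  d5:0  d6:0 → peak 11
Item 3@3: d1:8  d2:8  d3:3  d4:3  d5:0  d6:0 → peak 8
Item 3@4: d1:8  d2:8  d3:0  d4:3  d5:3  d6:0 → peak 8
Item 3@5: d1:8  d2:8  d3:0  d4:0  d5:3  d6:3 → peak 8
Best is Item 3@3, peak 8.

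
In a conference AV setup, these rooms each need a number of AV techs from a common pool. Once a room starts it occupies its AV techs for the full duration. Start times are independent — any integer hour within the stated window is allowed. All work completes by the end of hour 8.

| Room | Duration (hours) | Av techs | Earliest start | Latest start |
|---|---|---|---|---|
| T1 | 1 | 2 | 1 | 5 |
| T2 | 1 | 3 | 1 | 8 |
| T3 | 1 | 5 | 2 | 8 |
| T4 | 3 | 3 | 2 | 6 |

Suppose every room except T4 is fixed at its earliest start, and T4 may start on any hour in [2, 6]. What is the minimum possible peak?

5

T4@2: h1:5  h2:8  h3:3  h4:3  h5:0  h6:0  h7:0  h8:0 → peak 8
T4@3: h1:5  h2:5  h3:3  h4:3  h5:3  h6:0  h7:0  h8:0 → peak 5
T4@4: h1:5  h2:5  h3:0  h4:3  h5:3  h6:3  h7:0  h8:0 → peak 5
T4@5: h1:5  h2:5  h3:0  h4:0  h5:3  h6:3  h7:3  h8:0 → peak 5
T4@6: h1:5  h2:5  h3:0  h4:0  h5:0  h6:3  h7:3  h8:3 → peak 5
Best is T4@3, peak 5.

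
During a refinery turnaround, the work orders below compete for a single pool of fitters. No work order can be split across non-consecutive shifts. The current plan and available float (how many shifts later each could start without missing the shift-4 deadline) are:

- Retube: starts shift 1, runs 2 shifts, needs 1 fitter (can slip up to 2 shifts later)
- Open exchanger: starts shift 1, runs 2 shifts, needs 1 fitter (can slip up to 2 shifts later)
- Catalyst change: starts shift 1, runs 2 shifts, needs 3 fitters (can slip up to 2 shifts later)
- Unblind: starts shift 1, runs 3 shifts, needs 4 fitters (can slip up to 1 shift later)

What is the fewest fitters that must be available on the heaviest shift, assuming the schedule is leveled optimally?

7

Early-start (Retube@1, Open exchanger@1, Catalyst change@1, Unblind@1) gives peak 9: s1:9  s2:9  s3:4  s4:0.
Shift Catalyst change→3.
Schedule Retube@1, Open exchanger@1, Catalyst change@3, Unblind@1: s1:6  s2:6  s3:7  s4:3 — peak 7.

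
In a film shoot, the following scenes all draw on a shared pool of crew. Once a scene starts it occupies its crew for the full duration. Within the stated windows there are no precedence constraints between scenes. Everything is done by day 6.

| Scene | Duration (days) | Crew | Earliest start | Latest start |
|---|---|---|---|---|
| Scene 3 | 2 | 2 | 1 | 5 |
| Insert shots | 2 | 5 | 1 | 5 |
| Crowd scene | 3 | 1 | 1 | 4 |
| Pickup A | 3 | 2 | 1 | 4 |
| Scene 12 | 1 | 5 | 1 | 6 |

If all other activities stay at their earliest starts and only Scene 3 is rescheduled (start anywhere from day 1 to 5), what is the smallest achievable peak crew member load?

13

Scene 3@1: d1:15  d2:10  d3:3  d4:0  d5:0  d6:0 → peak 15
Scene 3@2: d1:13  d2:10  d3:5  d4:0  d5:0  d6:0 → peak 13
Scene 3@3: d1:13  d2:8  d3:5  d4:2  d5:0  d6:0 → peak 13
Scene 3@4: d1:13  d2:8  d3:3  d4:2  d5:2  d6:0 → peak 13
Scene 3@5: d1:13  d2:8  d3:3  d4:0  d5:2  d6:2 → peak 13
Best is Scene 3@2, peak 13.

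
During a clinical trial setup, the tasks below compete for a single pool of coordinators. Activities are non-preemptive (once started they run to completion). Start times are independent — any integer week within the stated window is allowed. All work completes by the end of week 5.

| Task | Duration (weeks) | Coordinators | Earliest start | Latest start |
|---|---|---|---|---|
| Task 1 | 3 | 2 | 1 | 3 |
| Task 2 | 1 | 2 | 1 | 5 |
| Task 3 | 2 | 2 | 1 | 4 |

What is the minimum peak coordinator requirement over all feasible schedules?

Early-start (Task 1@1, Task 2@1, Task 3@1) gives peak 6: w1:6  w2:4  w3:2  w4:0  w5:0.
Shift Task 3→2.
Schedule Task 1@1, Task 2@1, Task 3@2: w1:4  w2:4  w3:4  w4:0  w5:0 — peak 4.

4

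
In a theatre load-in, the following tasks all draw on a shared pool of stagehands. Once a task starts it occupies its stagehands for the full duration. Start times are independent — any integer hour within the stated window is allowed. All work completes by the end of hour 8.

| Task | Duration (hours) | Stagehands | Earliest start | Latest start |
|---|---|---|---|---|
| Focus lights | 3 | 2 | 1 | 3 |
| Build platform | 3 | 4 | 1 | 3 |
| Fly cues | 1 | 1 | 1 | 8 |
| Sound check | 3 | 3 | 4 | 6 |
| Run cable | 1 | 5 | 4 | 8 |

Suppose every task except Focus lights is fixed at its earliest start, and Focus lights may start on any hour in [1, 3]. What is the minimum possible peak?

Focus lights@1: h1:7  h2:6  h3:6  h4:8  h5:3  h6:3  h7:0  h8:0 → peak 8
Focus lights@2: h1:5  h2:6  h3:6  h4:10  h5:3  h6:3  h7:0  h8:0 → peak 10
Focus lights@3: h1:5  h2:4  h3:6  h4:10  h5:5  h6:3  h7:0  h8:0 → peak 10
Best is Focus lights@1, peak 8.

8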